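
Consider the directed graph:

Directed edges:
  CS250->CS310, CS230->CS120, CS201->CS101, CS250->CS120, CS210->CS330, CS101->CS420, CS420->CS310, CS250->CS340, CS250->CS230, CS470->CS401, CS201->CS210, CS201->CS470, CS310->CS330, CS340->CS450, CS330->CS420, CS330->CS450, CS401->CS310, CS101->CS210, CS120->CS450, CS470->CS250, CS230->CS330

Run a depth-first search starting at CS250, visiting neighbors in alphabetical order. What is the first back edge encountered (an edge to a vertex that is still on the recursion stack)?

CS310→CS330

DFS from CS250 (visiting neighbors in alphabetical order); mark gray on enter, black on exit:
CS250 gray
  CS120 gray
    CS450 gray
    CS450 black
  CS120 black
  CS230 gray
    CS230→CS120: CS120 black — skip
    CS330 gray
      CS420 gray
        CS310 gray
          CS310→CS330: CS330 is gray → back edge
First back edge: CS310 → CS330.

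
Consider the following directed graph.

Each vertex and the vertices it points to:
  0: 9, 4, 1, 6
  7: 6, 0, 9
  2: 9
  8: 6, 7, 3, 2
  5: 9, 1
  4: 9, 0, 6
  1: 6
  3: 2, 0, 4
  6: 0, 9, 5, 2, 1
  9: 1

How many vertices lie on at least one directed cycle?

7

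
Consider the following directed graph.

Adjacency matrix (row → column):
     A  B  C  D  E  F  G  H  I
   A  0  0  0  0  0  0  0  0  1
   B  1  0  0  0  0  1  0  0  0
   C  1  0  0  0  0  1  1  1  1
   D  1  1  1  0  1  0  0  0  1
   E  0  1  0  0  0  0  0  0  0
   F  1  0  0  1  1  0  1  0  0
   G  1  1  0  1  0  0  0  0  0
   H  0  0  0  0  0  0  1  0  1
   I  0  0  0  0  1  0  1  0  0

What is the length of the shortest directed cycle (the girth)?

For each vertex v, BFS finds the shortest path from v back to v.
The shortest such closed walk is D → B → F → D, length 3.

3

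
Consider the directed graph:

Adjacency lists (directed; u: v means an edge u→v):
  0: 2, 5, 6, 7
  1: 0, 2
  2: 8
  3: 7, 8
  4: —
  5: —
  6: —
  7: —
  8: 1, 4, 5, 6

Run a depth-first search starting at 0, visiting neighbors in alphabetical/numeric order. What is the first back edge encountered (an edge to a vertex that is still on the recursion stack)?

DFS from 0 (visiting neighbors in alphabetical/numeric order); mark gray on enter, black on exit:
0 gray
  2 gray
    8 gray
      1 gray
        1→0: 0 is gray → back edge
First back edge: 1 → 0.

1->0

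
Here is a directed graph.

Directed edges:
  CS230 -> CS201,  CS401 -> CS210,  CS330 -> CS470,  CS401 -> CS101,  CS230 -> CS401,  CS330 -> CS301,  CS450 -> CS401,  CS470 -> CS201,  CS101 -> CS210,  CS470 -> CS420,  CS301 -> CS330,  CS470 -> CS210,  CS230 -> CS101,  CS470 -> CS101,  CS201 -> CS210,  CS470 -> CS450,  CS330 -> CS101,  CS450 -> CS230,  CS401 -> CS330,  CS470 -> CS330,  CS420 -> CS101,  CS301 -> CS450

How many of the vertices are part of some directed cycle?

A vertex is on a directed cycle iff it belongs to a strongly connected component of size ≥ 2 (or has a self-loop).
The vertices on cycles are {CS230, CS301, CS330, CS401, CS450, CS470} — 6 in total.

6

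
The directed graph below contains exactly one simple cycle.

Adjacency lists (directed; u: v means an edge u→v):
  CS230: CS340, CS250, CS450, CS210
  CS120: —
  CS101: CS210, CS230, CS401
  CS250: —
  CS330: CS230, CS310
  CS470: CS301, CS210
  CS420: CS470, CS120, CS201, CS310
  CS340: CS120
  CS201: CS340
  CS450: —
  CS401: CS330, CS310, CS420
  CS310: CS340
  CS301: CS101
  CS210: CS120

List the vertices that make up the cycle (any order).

CS101, CS301, CS401, CS420, CS470

DFS with gray/black marking from CS101:
CS101 gray
  CS210 gray
    CS120 gray
    CS120 black
  CS210 black
  CS230 gray
    CS340 gray
      CS340→CS120: CS120 black — skip
    CS340 black
    CS250 gray
    CS250 black
    CS450 gray
    CS450 black
    CS230→CS210: CS210 black — skip
  CS230 black
  CS401 gray
    CS330 gray
      CS330→CS230: CS230 black — skip
      CS310 gray
        CS310→CS340: CS340 black — skip
      CS310 black
    CS330 black
    CS401→CS310: CS310 black — skip
    CS420 gray
      CS470 gray
        CS301 gray
          CS301→CS101: CS101 is gray → back edge
Back edge closes the cycle CS101 → CS401 → CS420 → CS470 → CS301 → CS101; its vertices are {CS101, CS301, CS401, CS420, CS470}.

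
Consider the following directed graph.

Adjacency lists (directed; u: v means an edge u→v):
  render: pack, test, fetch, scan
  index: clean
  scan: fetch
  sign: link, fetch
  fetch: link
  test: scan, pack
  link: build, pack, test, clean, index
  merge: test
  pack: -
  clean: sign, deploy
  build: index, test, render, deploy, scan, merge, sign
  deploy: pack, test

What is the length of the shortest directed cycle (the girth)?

3

For each vertex v, BFS finds the shortest path from v back to v.
The shortest such closed walk is link → build → sign → link, length 3.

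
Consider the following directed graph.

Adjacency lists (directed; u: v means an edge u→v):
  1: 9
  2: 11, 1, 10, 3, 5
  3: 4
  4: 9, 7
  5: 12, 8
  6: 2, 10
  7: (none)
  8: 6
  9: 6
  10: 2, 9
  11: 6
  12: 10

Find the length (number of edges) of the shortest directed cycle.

2

For each vertex v, BFS finds the shortest path from v back to v.
The shortest such closed walk is 2 → 10 → 2, length 2.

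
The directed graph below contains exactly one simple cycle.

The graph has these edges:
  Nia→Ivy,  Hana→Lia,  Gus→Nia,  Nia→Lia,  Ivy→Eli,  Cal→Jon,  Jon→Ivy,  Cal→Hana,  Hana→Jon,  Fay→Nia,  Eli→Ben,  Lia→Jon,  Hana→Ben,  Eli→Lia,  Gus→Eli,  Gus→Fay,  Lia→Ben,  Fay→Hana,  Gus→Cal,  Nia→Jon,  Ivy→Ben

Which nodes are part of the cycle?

DFS with gray/black marking from Eli:
Eli gray
  Lia gray
    Ben gray
    Ben black
    Jon gray
      Ivy gray
        Ivy→Ben: Ben black — skip
        Ivy→Eli: Eli is gray → back edge
Back edge closes the cycle Eli → Lia → Jon → Ivy → Eli; its vertices are {Eli, Ivy, Jon, Lia}.

Eli, Ivy, Jon, Lia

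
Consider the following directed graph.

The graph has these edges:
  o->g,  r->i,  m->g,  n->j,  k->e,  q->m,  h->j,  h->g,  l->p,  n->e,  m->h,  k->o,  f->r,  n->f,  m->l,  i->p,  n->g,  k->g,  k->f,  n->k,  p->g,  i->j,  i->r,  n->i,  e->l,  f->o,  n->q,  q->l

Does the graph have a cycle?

Yes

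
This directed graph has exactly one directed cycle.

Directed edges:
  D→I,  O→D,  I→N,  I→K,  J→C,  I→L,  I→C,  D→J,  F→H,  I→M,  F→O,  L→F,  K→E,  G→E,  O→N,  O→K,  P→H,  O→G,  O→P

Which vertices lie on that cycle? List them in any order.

DFS with gray/black marking from O:
O gray
  G gray
    E gray
    E black
  G black
  K gray
    K→E: E black — skip
  K black
  P gray
    H gray
    H black
  P black
  N gray
  N black
  D gray
    I gray
      I→N: N black — skip
      L gray
        F gray
          F→H: H black — skip
          F→O: O is gray → back edge
Back edge closes the cycle O → D → I → L → F → O; its vertices are {D, F, I, L, O}.

D, F, I, L, O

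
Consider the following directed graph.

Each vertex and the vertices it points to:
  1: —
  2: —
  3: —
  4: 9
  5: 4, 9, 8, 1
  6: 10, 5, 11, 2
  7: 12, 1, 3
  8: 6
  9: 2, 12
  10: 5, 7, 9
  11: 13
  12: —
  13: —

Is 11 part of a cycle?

11 lies on a cycle iff there is a path from 11 back to itself.
Exploring from 11, it never reaches itself; equivalently, its strongly connected component is a singleton.

No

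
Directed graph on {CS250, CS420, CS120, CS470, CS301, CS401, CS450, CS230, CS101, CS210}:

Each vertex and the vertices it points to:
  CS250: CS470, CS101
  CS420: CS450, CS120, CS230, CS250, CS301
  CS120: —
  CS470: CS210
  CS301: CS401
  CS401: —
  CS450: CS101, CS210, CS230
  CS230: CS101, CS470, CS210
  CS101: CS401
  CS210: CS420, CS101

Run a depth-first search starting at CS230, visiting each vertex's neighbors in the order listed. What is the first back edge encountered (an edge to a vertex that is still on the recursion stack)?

DFS from CS230 (visiting each vertex's neighbors in the order listed); mark gray on enter, black on exit:
CS230 gray
  CS101 gray
    CS401 gray
    CS401 black
  CS101 black
  CS470 gray
    CS210 gray
      CS420 gray
        CS450 gray
          CS450→CS101: CS101 black — skip
          CS450→CS210: CS210 is gray → back edge
First back edge: CS450 → CS210.

CS450→CS210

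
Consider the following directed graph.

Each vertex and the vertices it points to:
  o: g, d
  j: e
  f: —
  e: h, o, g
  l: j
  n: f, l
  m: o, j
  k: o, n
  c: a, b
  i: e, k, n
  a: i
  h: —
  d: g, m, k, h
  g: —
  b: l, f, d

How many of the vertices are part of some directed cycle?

8

A vertex is on a directed cycle iff it belongs to a strongly connected component of size ≥ 2 (or has a self-loop).
The vertices on cycles are {d, e, j, k, l, m, n, o} — 8 in total.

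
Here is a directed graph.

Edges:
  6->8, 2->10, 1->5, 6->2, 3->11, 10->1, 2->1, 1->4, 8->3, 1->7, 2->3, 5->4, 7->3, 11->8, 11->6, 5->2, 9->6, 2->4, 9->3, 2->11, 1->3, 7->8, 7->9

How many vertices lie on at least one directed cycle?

10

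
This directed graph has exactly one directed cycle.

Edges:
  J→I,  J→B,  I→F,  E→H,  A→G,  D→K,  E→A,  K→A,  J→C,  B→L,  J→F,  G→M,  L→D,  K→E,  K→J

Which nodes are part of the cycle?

DFS with gray/black marking from K:
K gray
  E gray
    H gray
    H black
    A gray
      G gray
        M gray
        M black
      G black
    A black
  E black
  J gray
    I gray
      F gray
      F black
    I black
    J→F: F black — skip
    C gray
    C black
    B gray
      L gray
        D gray
          D→K: K is gray → back edge
Back edge closes the cycle K → J → B → L → D → K; its vertices are {B, D, J, K, L}.

B, D, J, K, L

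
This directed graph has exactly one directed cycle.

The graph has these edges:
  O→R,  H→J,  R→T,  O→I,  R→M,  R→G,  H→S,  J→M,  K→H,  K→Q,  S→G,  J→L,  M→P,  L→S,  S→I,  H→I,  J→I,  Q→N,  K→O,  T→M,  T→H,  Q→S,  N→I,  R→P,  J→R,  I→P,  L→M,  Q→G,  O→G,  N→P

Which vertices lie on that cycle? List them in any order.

H, J, R, T

DFS with gray/black marking from H:
H gray
  J gray
    L gray
      M gray
        P gray
        P black
      M black
      S gray
        I gray
          I→P: P black — skip
        I black
        G gray
        G black
      S black
    L black
    J→I: I black — skip
    J→M: M black — skip
    R gray
      T gray
        T→H: H is gray → back edge
Back edge closes the cycle H → J → R → T → H; its vertices are {H, J, R, T}.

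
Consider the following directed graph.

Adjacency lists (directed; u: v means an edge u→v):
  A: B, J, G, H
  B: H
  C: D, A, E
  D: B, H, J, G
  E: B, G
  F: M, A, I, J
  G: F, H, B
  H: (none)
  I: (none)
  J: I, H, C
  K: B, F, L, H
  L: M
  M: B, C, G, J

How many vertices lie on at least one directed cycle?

A vertex is on a directed cycle iff it belongs to a strongly connected component of size ≥ 2 (or has a self-loop).
The vertices on cycles are {A, C, D, E, F, G, J, M} — 8 in total.

8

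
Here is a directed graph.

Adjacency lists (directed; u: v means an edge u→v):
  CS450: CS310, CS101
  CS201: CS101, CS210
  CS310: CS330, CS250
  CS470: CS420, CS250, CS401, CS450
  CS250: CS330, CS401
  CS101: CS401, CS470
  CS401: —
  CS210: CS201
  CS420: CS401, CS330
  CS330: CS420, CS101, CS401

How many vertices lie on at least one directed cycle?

A vertex is on a directed cycle iff it belongs to a strongly connected component of size ≥ 2 (or has a self-loop).
The vertices on cycles are {CS101, CS201, CS210, CS250, CS310, CS330, CS420, CS450, CS470} — 9 in total.

9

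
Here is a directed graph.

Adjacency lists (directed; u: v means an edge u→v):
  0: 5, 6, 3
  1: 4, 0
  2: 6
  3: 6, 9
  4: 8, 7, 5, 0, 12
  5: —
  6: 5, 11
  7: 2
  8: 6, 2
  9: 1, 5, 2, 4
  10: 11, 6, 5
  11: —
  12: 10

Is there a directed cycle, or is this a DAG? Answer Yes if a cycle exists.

Yes

DFS with white/gray/black marking, starting from 6:
6 gray
  5 gray
  5 black
  11 gray
  11 black
6 black
0 gray
  0→5: 5 black — skip
  0→6: 6 black — skip
  3 gray
    3→6: 6 black — skip
    9 gray
      1 gray
        4 gray
          8 gray
            8→6: 6 black — skip
            2 gray
              2→6: 6 black — skip
            2 black
          8 black
          7 gray
            7→2: 2 black — skip
          7 black
          4→5: 5 black — skip
          4→0: 0 is gray → back edge
Back edge found, so a cycle exists: 0 → 3 → 9 → 1 → 4 → 0.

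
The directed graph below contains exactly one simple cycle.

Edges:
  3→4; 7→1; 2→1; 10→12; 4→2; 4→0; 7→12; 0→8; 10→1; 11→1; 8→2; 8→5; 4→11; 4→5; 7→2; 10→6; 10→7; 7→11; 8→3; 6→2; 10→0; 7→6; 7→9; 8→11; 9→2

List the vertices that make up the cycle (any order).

DFS with gray/black marking from 0:
0 gray
  8 gray
    3 gray
      4 gray
        11 gray
          1 gray
          1 black
        11 black
        4→0: 0 is gray → back edge
Back edge closes the cycle 0 → 8 → 3 → 4 → 0; its vertices are {0, 3, 4, 8}.

0, 3, 4, 8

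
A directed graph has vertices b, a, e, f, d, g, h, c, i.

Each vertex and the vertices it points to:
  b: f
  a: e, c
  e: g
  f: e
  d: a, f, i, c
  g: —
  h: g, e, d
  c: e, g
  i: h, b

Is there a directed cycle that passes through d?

Yes

d is on a cycle iff d can reach itself via ≥1 edge.
d → i → h → d — yes.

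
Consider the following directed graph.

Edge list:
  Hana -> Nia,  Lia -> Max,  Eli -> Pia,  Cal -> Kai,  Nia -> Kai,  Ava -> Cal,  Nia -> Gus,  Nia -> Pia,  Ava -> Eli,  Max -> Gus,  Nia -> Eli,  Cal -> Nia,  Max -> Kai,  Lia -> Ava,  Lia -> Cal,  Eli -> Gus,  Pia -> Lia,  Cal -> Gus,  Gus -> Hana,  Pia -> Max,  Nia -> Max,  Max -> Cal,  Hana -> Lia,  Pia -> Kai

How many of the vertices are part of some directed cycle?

9

A vertex is on a directed cycle iff it belongs to a strongly connected component of size ≥ 2 (or has a self-loop).
The vertices on cycles are {Ava, Cal, Eli, Gus, Lia, Max, Nia, Pia, Hana} — 9 in total.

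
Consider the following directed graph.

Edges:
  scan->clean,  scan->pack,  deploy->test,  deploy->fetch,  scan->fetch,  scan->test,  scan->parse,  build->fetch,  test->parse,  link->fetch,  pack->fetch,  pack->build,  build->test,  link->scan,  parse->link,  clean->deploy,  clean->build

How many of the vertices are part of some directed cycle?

8

A vertex is on a directed cycle iff it belongs to a strongly connected component of size ≥ 2 (or has a self-loop).
The vertices on cycles are {link, pack, scan, test, build, clean, parse, deploy} — 8 in total.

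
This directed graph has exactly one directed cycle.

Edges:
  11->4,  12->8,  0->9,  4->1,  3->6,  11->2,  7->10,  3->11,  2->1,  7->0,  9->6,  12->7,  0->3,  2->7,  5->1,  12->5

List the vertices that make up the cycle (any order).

DFS with gray/black marking from 7:
7 gray
  10 gray
  10 black
  0 gray
    3 gray
      11 gray
        4 gray
          1 gray
          1 black
        4 black
        2 gray
          2→1: 1 black — skip
          2→7: 7 is gray → back edge
Back edge closes the cycle 7 → 0 → 3 → 11 → 2 → 7; its vertices are {0, 2, 3, 7, 11}.

0, 2, 3, 7, 11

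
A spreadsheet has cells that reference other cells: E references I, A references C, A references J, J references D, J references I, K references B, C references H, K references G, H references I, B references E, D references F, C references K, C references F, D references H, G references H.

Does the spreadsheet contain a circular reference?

No

DFS with white/gray/black marking, starting from I:
I gray
I black
A gray
  J gray
    D gray
      H gray
        H→I: I black — skip
      H black
      F gray
      F black
    D black
    J→I: I black — skip
  J black
  C gray
    C→F: F black — skip
    C→H: H black — skip
    K gray
      G gray
        G→H: H black — skip
      G black
      B gray
        E gray
          E→I: I black — skip
        E black
      B black
    K black
  C black
A black
Every edge goes to a white or black vertex — no back edge, so the graph is acyclic.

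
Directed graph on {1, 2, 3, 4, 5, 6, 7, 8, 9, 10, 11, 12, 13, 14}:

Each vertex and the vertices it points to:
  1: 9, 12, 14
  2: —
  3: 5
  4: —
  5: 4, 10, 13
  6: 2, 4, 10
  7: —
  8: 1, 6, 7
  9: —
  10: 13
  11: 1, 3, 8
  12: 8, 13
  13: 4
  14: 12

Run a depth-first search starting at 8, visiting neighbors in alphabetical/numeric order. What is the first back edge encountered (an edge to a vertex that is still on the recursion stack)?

12->8

DFS from 8 (visiting neighbors in alphabetical/numeric order); mark gray on enter, black on exit:
8 gray
  1 gray
    9 gray
    9 black
    12 gray
      12→8: 8 is gray → back edge
First back edge: 12 → 8.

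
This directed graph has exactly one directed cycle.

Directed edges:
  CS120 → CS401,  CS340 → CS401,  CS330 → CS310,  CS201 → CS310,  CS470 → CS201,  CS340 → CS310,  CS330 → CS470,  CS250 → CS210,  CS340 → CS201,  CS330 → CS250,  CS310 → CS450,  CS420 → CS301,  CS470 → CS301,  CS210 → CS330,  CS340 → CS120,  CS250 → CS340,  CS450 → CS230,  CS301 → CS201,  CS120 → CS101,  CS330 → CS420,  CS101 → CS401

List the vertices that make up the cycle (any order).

DFS with gray/black marking from CS330:
CS330 gray
  CS250 gray
    CS340 gray
      CS120 gray
        CS401 gray
        CS401 black
        CS101 gray
          CS101→CS401: CS401 black — skip
        CS101 black
      CS120 black
      CS340→CS401: CS401 black — skip
      CS310 gray
        CS450 gray
          CS230 gray
          CS230 black
        CS450 black
      CS310 black
      CS201 gray
        CS201→CS310: CS310 black — skip
      CS201 black
    CS340 black
    CS210 gray
      CS210→CS330: CS330 is gray → back edge
Back edge closes the cycle CS330 → CS250 → CS210 → CS330; its vertices are {CS210, CS250, CS330}.

CS210, CS250, CS330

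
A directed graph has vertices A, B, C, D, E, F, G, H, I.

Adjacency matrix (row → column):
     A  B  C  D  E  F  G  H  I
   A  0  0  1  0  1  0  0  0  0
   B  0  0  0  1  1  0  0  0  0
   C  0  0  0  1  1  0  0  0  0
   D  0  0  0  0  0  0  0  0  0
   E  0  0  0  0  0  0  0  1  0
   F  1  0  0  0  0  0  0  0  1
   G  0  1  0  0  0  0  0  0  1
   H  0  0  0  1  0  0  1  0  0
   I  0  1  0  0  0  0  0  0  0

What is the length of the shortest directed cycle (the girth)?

4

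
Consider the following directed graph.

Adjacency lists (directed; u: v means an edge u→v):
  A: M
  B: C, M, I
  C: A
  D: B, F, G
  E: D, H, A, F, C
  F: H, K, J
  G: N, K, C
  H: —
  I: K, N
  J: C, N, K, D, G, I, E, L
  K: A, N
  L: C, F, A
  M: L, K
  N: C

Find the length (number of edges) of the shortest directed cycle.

3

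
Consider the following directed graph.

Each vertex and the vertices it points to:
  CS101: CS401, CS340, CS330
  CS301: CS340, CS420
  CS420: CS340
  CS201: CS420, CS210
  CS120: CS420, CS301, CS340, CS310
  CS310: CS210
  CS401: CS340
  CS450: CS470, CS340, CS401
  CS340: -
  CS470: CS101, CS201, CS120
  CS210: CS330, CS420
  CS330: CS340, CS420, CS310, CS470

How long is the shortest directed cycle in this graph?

3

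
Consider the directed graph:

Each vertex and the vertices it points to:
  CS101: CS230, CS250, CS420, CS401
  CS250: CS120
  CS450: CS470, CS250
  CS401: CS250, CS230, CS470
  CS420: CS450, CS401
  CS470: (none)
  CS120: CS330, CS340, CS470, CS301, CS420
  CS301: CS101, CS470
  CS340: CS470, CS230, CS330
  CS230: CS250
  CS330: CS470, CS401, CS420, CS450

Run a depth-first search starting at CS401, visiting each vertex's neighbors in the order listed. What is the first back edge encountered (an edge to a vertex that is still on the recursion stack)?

DFS from CS401 (visiting each vertex's neighbors in the order listed); mark gray on enter, black on exit:
CS401 gray
  CS250 gray
    CS120 gray
      CS330 gray
        CS470 gray
        CS470 black
        CS330→CS401: CS401 is gray → back edge
First back edge: CS330 → CS401.

CS330→CS401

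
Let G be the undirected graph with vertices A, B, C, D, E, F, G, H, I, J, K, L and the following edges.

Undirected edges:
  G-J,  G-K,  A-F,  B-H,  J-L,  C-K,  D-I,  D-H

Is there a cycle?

No

DFS, tracking each vertex's parent; an edge to a visited non-parent vertex closes a cycle.
Start from E:
visit E (parent –)
visit A (parent –)
  visit F (parent A)
    F–A: parent, skip
visit B (parent –)
  visit H (parent B)
    H–B: parent, skip
    visit D (parent H)
      visit I (parent D)
        I–D: parent, skip
      D–H: parent, skip
visit C (parent –)
  visit K (parent C)
    K–C: parent, skip
    visit G (parent K)
      G–K: parent, skip
      visit J (parent G)
        visit L (parent J)
          L–J: parent, skip
        J–G: parent, skip
No non-parent visited neighbor found — the graph is a forest.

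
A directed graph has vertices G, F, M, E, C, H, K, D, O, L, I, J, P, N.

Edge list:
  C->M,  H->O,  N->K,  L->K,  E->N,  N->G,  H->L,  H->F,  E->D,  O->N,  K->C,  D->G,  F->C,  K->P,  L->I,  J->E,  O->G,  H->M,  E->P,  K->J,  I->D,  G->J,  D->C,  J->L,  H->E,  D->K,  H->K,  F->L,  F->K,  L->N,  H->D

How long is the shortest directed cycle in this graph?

For each vertex v, BFS finds the shortest path from v back to v.
The shortest such closed walk is L → K → J → L, length 3.

3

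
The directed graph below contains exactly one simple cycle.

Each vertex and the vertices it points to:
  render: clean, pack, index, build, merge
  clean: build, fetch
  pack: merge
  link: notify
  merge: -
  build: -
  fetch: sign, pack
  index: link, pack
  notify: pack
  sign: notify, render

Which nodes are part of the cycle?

DFS with gray/black marking from render:
render gray
  clean gray
    build gray
    build black
    fetch gray
      sign gray
        notify gray
          pack gray
            merge gray
            merge black
          pack black
        notify black
        sign→render: render is gray → back edge
Back edge closes the cycle render → clean → fetch → sign → render; its vertices are {sign, clean, fetch, render}.

sign, clean, fetch, render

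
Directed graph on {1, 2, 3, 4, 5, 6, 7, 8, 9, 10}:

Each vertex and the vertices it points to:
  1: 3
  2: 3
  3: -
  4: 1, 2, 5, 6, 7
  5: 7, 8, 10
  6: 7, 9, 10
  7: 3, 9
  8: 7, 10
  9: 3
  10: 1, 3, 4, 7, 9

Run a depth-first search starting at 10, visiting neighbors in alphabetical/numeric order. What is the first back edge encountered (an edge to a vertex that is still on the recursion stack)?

DFS from 10 (visiting neighbors in alphabetical/numeric order); mark gray on enter, black on exit:
10 gray
  1 gray
    3 gray
    3 black
  1 black
  10→3: 3 black — skip
  4 gray
    4→1: 1 black — skip
    2 gray
      2→3: 3 black — skip
    2 black
    5 gray
      7 gray
        7→3: 3 black — skip
        9 gray
          9→3: 3 black — skip
        9 black
      7 black
      8 gray
        8→7: 7 black — skip
        8→10: 10 is gray → back edge
First back edge: 8 → 10.

8->10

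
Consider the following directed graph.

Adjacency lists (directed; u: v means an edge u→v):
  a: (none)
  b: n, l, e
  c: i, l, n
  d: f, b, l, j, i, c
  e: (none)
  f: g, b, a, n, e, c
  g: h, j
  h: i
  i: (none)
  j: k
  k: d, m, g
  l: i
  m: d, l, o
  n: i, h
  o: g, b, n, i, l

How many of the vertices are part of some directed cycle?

A vertex is on a directed cycle iff it belongs to a strongly connected component of size ≥ 2 (or has a self-loop).
The vertices on cycles are {d, f, g, j, k, m, o} — 7 in total.

7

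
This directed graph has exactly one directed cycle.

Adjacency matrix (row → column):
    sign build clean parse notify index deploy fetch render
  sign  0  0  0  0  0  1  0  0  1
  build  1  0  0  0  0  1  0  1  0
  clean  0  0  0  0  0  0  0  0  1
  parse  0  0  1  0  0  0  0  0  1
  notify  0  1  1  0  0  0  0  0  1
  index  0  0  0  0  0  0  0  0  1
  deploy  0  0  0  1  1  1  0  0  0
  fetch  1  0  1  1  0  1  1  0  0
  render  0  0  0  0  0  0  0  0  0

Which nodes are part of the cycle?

build, fetch, deploy, notify

DFS with gray/black marking from notify:
notify gray
  render gray
  render black
  build gray
    sign gray
      sign→render: render black — skip
      index gray
        index→render: render black — skip
      index black
    sign black
    fetch gray
      clean gray
        clean→render: render black — skip
      clean black
      parse gray
        parse→render: render black — skip
        parse→clean: clean black — skip
      parse black
      fetch→index: index black — skip
      fetch→sign: sign black — skip
      deploy gray
        deploy→parse: parse black — skip
        deploy→index: index black — skip
        deploy→notify: notify is gray → back edge
Back edge closes the cycle notify → build → fetch → deploy → notify; its vertices are {build, fetch, deploy, notify}.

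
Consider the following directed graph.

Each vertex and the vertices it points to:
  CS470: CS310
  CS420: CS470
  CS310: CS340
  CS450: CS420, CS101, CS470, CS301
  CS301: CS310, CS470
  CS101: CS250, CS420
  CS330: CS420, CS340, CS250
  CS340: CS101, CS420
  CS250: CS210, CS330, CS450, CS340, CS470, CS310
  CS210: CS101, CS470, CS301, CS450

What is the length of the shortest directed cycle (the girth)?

2

For each vertex v, BFS finds the shortest path from v back to v.
The shortest such closed walk is CS250 → CS330 → CS250, length 2.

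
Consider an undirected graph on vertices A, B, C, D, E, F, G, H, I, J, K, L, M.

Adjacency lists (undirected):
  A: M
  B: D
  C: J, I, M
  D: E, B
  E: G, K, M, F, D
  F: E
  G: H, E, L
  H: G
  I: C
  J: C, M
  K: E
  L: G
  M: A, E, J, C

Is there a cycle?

DFS, tracking each vertex's parent; an edge to a visited non-parent vertex closes a cycle.
Start from L:
visit L (parent –)
  visit G (parent L)
    visit H (parent G)
      H–G: parent, skip
    visit E (parent G)
      E–G: parent, skip
      visit K (parent E)
        K–E: parent, skip
      visit M (parent E)
        visit A (parent M)
          A–M: parent, skip
        M–E: parent, skip
        visit J (parent M)
          visit C (parent J)
            C–J: parent, skip
            visit I (parent C)
              I–C: parent, skip
            C–M: M visited and ≠ parent → cycle
Cycle: M – J – C – M.

Yes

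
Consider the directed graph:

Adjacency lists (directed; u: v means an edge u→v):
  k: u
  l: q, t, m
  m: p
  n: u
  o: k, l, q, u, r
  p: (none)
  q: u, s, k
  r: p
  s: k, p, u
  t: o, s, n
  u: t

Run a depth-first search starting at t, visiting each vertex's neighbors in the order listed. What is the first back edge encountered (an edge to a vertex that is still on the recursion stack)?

u->t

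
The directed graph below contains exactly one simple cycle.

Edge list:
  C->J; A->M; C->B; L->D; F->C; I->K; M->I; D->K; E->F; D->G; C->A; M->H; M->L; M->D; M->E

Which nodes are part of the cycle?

A, C, E, F, M

DFS with gray/black marking from M:
M gray
  I gray
    K gray
    K black
  I black
  L gray
    D gray
      G gray
      G black
      D→K: K black — skip
    D black
  L black
  E gray
    F gray
      C gray
        J gray
        J black
        A gray
          A→M: M is gray → back edge
Back edge closes the cycle M → E → F → C → A → M; its vertices are {A, C, E, F, M}.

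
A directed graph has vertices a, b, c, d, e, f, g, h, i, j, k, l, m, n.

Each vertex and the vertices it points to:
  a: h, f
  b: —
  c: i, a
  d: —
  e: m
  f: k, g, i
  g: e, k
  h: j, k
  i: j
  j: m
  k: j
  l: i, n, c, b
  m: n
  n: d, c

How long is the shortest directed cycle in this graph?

For each vertex v, BFS finds the shortest path from v back to v.
The shortest such closed walk is n → c → i → j → m → n, length 5.

5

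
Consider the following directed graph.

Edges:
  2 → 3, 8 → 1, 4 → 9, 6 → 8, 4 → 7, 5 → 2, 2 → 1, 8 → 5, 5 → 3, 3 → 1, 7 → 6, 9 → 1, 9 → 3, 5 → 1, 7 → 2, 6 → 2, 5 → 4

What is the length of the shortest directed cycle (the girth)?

5

For each vertex v, BFS finds the shortest path from v back to v.
The shortest such closed walk is 4 → 7 → 6 → 8 → 5 → 4, length 5.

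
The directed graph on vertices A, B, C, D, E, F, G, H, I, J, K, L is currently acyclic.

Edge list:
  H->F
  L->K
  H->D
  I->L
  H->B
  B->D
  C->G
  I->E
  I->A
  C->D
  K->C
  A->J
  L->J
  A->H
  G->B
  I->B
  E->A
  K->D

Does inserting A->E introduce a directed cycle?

Yes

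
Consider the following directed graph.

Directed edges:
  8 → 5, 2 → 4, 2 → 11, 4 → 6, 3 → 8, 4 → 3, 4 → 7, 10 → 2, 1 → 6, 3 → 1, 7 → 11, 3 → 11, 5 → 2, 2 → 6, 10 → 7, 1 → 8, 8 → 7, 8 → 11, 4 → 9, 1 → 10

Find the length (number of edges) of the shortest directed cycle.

5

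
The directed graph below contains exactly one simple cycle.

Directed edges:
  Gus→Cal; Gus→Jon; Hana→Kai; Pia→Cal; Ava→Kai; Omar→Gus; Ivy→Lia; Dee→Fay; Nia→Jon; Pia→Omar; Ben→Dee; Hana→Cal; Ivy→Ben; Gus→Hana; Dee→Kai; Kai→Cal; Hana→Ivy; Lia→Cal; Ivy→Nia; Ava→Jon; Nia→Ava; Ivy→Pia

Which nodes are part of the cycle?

Gus, Ivy, Pia, Hana, Omar

DFS with gray/black marking from Ivy:
Ivy gray
  Pia gray
    Cal gray
    Cal black
    Omar gray
      Gus gray
        Gus→Cal: Cal black — skip
        Hana gray
          Hana→Cal: Cal black — skip
          Hana→Ivy: Ivy is gray → back edge
Back edge closes the cycle Ivy → Pia → Omar → Gus → Hana → Ivy; its vertices are {Gus, Ivy, Pia, Hana, Omar}.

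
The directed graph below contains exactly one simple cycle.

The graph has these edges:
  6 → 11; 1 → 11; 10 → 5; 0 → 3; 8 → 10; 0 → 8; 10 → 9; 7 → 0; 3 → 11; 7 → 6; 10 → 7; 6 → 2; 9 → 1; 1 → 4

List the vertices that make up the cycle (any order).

DFS with gray/black marking from 10:
10 gray
  5 gray
  5 black
  7 gray
    0 gray
      3 gray
        11 gray
        11 black
      3 black
      8 gray
        8→10: 10 is gray → back edge
Back edge closes the cycle 10 → 7 → 0 → 8 → 10; its vertices are {0, 7, 8, 10}.

0, 7, 8, 10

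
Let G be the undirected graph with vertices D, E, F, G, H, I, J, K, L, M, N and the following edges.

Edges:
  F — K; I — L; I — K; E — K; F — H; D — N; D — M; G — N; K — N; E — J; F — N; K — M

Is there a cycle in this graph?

Yes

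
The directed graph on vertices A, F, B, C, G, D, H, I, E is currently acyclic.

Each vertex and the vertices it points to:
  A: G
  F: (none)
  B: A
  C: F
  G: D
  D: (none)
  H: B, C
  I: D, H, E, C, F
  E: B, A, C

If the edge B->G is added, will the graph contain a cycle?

No

Adding B→G creates a cycle iff G can already reach B.
Explore from G: no path reaches B. The graph stays acyclic.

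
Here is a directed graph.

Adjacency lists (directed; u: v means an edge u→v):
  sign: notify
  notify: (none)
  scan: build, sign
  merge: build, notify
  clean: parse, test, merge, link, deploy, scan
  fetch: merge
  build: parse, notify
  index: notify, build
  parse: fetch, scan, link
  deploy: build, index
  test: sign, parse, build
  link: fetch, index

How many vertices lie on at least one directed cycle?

A vertex is on a directed cycle iff it belongs to a strongly connected component of size ≥ 2 (or has a self-loop).
The vertices on cycles are {link, scan, build, fetch, index, merge, parse} — 7 in total.

7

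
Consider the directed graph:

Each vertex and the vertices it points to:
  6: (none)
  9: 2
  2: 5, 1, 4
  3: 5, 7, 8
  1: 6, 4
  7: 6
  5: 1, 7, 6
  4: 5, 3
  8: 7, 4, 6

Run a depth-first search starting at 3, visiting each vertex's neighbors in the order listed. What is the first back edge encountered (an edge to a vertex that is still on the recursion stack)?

DFS from 3 (visiting each vertex's neighbors in the order listed); mark gray on enter, black on exit:
3 gray
  5 gray
    1 gray
      6 gray
      6 black
      4 gray
        4→5: 5 is gray → back edge
First back edge: 4 → 5.

4→5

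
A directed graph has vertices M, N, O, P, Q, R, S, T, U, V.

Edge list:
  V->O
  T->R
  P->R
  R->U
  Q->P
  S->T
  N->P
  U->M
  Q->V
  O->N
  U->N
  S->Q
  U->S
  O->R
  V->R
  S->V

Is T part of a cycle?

T is on a cycle iff T can reach itself via ≥1 edge.
T → R → U → S → T — yes.

Yes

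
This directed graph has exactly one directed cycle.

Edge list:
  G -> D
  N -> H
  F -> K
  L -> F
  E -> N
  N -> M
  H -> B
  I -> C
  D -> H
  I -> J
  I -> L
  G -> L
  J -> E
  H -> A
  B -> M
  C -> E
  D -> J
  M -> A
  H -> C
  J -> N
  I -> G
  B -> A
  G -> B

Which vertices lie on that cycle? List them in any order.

DFS with gray/black marking from H:
H gray
  B gray
    A gray
    A black
    M gray
      M→A: A black — skip
    M black
  B black
  C gray
    E gray
      N gray
        N→H: H is gray → back edge
Back edge closes the cycle H → C → E → N → H; its vertices are {C, E, H, N}.

C, E, H, N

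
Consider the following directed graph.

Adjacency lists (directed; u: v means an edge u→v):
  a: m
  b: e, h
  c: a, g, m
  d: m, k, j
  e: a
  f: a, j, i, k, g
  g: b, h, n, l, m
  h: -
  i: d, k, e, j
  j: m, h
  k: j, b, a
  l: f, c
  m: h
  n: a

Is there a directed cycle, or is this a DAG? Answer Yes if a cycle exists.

Yes

DFS with white/gray/black marking, starting from j:
j gray
  m gray
    h gray
    h black
  m black
  j→h: h black — skip
j black
a gray
  a→m: m black — skip
a black
b gray
  e gray
    e→a: a black — skip
  e black
  b→h: h black — skip
b black
c gray
  c→a: a black — skip
  g gray
    g→b: b black — skip
    g→h: h black — skip
    n gray
      n→a: a black — skip
    n black
    l gray
      f gray
        f→a: a black — skip
        f→j: j black — skip
        i gray
          d gray
            d→m: m black — skip
            k gray
              k→j: j black — skip
              k→b: b black — skip
              k→a: a black — skip
            k black
            d→j: j black — skip
          d black
          i→k: k black — skip
          i→e: e black — skip
          i→j: j black — skip
        i black
        f→k: k black — skip
        f→g: g is gray → back edge
Back edge found, so a cycle exists: g → l → f → g.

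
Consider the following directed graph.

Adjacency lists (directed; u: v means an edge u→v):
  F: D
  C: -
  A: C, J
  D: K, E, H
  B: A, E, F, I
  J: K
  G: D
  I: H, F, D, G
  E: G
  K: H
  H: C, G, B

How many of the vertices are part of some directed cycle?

A vertex is on a directed cycle iff it belongs to a strongly connected component of size ≥ 2 (or has a self-loop).
The vertices on cycles are {A, B, D, E, F, G, H, I, J, K} — 10 in total.

10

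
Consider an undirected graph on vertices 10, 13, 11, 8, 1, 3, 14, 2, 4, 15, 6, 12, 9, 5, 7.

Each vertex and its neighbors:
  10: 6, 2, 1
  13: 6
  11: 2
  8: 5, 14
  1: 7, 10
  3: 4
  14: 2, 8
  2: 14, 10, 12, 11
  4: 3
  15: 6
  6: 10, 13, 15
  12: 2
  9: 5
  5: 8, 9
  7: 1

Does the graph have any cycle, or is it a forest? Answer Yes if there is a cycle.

No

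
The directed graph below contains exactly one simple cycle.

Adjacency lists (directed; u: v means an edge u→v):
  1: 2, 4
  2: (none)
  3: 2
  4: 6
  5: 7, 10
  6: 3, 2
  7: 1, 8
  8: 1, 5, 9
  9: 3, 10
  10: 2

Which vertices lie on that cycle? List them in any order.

DFS with gray/black marking from 5:
5 gray
  7 gray
    1 gray
      2 gray
      2 black
      4 gray
        6 gray
          3 gray
            3→2: 2 black — skip
          3 black
          6→2: 2 black — skip
        6 black
      4 black
    1 black
    8 gray
      8→1: 1 black — skip
      8→5: 5 is gray → back edge
Back edge closes the cycle 5 → 7 → 8 → 5; its vertices are {5, 7, 8}.

5, 7, 8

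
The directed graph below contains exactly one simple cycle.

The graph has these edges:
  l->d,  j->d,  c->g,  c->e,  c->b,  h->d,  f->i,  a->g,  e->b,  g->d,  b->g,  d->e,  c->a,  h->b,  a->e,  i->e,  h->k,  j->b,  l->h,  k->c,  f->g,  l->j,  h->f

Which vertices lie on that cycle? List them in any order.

b, d, e, g

DFS with gray/black marking from b:
b gray
  g gray
    d gray
      e gray
        e→b: b is gray → back edge
Back edge closes the cycle b → g → d → e → b; its vertices are {b, d, e, g}.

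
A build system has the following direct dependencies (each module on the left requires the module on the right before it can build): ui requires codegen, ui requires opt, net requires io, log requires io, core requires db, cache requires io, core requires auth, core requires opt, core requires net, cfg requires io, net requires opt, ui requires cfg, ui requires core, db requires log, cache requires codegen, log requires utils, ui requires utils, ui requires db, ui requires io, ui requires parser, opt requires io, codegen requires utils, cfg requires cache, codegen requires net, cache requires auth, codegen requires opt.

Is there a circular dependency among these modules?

No

DFS with white/gray/black marking, starting from cfg:
cfg gray
  io gray
  io black
  cache gray
    auth gray
    auth black
    cache→io: io black — skip
    codegen gray
      net gray
        net→io: io black — skip
        opt gray
          opt→io: io black — skip
        opt black
      net black
      utils gray
      utils black
      codegen→opt: opt black — skip
    codegen black
  cache black
cfg black
log gray
  log→utils: utils black — skip
  log→io: io black — skip
log black
ui gray
  db gray
    db→log: log black — skip
  db black
  ui→opt: opt black — skip
  core gray
    core→auth: auth black — skip
    core→net: net black — skip
    core→db: db black — skip
    core→opt: opt black — skip
  core black
  ui→codegen: codegen black — skip
  ui→io: io black — skip
  ui→utils: utils black — skip
  ui→cfg: cfg black — skip
  parser gray
  parser black
ui black
Every edge goes to a white or black vertex — no back edge, so the graph is acyclic.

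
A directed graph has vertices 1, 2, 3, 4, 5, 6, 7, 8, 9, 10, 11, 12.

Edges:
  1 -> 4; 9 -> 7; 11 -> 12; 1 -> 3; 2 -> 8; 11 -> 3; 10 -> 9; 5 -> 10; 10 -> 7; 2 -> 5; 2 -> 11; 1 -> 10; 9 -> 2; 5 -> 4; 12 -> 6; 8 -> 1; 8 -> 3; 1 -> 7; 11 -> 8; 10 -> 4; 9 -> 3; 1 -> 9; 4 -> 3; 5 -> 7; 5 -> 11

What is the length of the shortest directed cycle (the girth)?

For each vertex v, BFS finds the shortest path from v back to v.
The shortest such closed walk is 2 → 8 → 1 → 9 → 2, length 4.

4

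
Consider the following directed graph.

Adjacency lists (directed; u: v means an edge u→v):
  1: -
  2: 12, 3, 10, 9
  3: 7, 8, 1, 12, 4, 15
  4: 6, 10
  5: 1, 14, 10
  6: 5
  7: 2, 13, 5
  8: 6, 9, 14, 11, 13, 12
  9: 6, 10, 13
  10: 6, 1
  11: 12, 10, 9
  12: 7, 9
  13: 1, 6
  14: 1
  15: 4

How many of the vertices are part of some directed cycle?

9

A vertex is on a directed cycle iff it belongs to a strongly connected component of size ≥ 2 (or has a self-loop).
The vertices on cycles are {2, 3, 5, 6, 7, 8, 10, 11, 12} — 9 in total.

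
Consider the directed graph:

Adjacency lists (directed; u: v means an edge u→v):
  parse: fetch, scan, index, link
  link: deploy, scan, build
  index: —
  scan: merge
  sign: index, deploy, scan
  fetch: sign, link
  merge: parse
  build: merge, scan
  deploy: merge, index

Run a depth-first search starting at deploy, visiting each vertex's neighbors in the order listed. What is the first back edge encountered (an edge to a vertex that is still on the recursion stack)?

sign→deploy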